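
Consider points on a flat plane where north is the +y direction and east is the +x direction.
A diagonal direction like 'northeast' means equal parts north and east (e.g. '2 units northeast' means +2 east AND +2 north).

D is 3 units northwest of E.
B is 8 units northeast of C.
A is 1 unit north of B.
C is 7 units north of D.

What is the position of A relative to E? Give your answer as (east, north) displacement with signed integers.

Answer: A is at (east=5, north=19) relative to E.

Derivation:
Place E at the origin (east=0, north=0).
  D is 3 units northwest of E: delta (east=-3, north=+3); D at (east=-3, north=3).
  C is 7 units north of D: delta (east=+0, north=+7); C at (east=-3, north=10).
  B is 8 units northeast of C: delta (east=+8, north=+8); B at (east=5, north=18).
  A is 1 unit north of B: delta (east=+0, north=+1); A at (east=5, north=19).
Therefore A relative to E: (east=5, north=19).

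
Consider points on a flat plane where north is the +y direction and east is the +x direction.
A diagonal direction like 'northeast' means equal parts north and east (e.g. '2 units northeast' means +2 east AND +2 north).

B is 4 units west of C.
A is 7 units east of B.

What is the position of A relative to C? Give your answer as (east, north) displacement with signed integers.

Answer: A is at (east=3, north=0) relative to C.

Derivation:
Place C at the origin (east=0, north=0).
  B is 4 units west of C: delta (east=-4, north=+0); B at (east=-4, north=0).
  A is 7 units east of B: delta (east=+7, north=+0); A at (east=3, north=0).
Therefore A relative to C: (east=3, north=0).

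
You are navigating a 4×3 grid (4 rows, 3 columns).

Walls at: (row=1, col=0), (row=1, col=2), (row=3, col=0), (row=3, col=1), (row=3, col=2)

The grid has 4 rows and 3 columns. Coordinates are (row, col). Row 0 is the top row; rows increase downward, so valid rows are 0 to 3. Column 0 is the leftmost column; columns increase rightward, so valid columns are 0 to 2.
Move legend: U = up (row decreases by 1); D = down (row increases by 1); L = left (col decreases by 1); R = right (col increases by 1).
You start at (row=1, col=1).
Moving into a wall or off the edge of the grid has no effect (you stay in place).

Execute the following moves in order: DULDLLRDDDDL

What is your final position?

Answer: Final position: (row=2, col=0)

Derivation:
Start: (row=1, col=1)
  D (down): (row=1, col=1) -> (row=2, col=1)
  U (up): (row=2, col=1) -> (row=1, col=1)
  L (left): blocked, stay at (row=1, col=1)
  D (down): (row=1, col=1) -> (row=2, col=1)
  L (left): (row=2, col=1) -> (row=2, col=0)
  L (left): blocked, stay at (row=2, col=0)
  R (right): (row=2, col=0) -> (row=2, col=1)
  [×4]D (down): blocked, stay at (row=2, col=1)
  L (left): (row=2, col=1) -> (row=2, col=0)
Final: (row=2, col=0)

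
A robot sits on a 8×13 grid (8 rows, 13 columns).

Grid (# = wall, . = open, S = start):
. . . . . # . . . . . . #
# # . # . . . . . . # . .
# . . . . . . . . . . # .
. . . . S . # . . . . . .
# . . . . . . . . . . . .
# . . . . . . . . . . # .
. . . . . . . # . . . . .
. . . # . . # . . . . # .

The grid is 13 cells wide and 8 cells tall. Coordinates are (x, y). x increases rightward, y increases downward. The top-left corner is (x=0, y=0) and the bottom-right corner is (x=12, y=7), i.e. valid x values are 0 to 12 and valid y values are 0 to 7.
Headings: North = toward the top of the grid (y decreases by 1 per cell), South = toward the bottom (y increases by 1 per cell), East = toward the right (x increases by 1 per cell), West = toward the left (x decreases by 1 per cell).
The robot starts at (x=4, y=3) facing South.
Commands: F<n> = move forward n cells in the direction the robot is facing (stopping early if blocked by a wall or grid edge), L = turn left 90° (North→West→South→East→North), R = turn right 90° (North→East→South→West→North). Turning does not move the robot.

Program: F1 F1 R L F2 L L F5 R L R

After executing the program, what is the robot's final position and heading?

Start: (x=4, y=3), facing South
  F1: move forward 1, now at (x=4, y=4)
  F1: move forward 1, now at (x=4, y=5)
  R: turn right, now facing West
  L: turn left, now facing South
  F2: move forward 2, now at (x=4, y=7)
  L: turn left, now facing East
  L: turn left, now facing North
  F5: move forward 5, now at (x=4, y=2)
  R: turn right, now facing East
  L: turn left, now facing North
  R: turn right, now facing East
Final: (x=4, y=2), facing East

Answer: Final position: (x=4, y=2), facing East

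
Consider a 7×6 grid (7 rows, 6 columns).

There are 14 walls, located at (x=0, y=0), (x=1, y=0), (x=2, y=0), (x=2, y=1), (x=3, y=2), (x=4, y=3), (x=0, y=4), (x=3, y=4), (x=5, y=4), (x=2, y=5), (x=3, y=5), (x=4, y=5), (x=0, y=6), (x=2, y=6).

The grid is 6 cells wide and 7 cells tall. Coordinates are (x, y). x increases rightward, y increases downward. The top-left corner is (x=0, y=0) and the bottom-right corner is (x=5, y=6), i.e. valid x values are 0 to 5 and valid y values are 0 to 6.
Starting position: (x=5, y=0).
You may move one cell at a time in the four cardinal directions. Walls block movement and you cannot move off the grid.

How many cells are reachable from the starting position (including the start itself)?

BFS flood-fill from (x=5, y=0):
  Distance 0: (x=5, y=0)
  Distance 1: (x=4, y=0), (x=5, y=1)
  Distance 2: (x=3, y=0), (x=4, y=1), (x=5, y=2)
  Distance 3: (x=3, y=1), (x=4, y=2), (x=5, y=3)
Total reachable: 9 (grid has 28 open cells total)

Answer: Reachable cells: 9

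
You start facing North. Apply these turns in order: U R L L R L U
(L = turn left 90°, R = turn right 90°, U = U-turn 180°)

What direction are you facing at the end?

Answer: Final heading: West

Derivation:
Start: North
  U (U-turn (180°)) -> South
  R (right (90° clockwise)) -> West
  L (left (90° counter-clockwise)) -> South
  L (left (90° counter-clockwise)) -> East
  R (right (90° clockwise)) -> South
  L (left (90° counter-clockwise)) -> East
  U (U-turn (180°)) -> West
Final: West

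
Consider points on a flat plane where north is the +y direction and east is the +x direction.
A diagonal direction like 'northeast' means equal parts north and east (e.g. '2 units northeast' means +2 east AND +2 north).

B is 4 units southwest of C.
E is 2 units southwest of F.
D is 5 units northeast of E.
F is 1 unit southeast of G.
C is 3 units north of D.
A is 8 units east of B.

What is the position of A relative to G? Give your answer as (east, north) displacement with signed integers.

Place G at the origin (east=0, north=0).
  F is 1 unit southeast of G: delta (east=+1, north=-1); F at (east=1, north=-1).
  E is 2 units southwest of F: delta (east=-2, north=-2); E at (east=-1, north=-3).
  D is 5 units northeast of E: delta (east=+5, north=+5); D at (east=4, north=2).
  C is 3 units north of D: delta (east=+0, north=+3); C at (east=4, north=5).
  B is 4 units southwest of C: delta (east=-4, north=-4); B at (east=0, north=1).
  A is 8 units east of B: delta (east=+8, north=+0); A at (east=8, north=1).
Therefore A relative to G: (east=8, north=1).

Answer: A is at (east=8, north=1) relative to G.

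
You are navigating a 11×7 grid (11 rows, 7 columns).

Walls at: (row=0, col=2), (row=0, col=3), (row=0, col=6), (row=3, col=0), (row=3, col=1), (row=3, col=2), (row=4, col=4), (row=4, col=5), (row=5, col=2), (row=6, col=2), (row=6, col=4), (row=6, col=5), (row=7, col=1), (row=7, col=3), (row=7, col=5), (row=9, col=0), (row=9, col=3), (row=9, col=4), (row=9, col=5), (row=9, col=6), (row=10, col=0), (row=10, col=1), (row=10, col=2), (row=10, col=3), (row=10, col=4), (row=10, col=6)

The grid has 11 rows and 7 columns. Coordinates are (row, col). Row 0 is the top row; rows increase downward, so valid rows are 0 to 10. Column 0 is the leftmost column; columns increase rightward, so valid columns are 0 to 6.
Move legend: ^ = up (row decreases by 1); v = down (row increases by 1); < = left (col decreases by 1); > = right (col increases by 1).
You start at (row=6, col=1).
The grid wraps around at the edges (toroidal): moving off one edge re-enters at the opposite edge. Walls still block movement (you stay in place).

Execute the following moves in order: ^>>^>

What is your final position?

Answer: Final position: (row=4, col=2)

Derivation:
Start: (row=6, col=1)
  ^ (up): (row=6, col=1) -> (row=5, col=1)
  > (right): blocked, stay at (row=5, col=1)
  > (right): blocked, stay at (row=5, col=1)
  ^ (up): (row=5, col=1) -> (row=4, col=1)
  > (right): (row=4, col=1) -> (row=4, col=2)
Final: (row=4, col=2)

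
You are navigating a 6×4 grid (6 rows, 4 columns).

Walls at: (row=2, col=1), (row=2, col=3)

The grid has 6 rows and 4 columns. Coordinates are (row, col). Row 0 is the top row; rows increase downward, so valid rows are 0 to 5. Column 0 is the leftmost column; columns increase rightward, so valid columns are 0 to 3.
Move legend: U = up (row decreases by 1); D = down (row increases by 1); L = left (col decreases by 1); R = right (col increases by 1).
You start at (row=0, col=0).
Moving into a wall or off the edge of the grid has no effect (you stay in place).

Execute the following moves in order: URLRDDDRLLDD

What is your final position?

Start: (row=0, col=0)
  U (up): blocked, stay at (row=0, col=0)
  R (right): (row=0, col=0) -> (row=0, col=1)
  L (left): (row=0, col=1) -> (row=0, col=0)
  R (right): (row=0, col=0) -> (row=0, col=1)
  D (down): (row=0, col=1) -> (row=1, col=1)
  D (down): blocked, stay at (row=1, col=1)
  D (down): blocked, stay at (row=1, col=1)
  R (right): (row=1, col=1) -> (row=1, col=2)
  L (left): (row=1, col=2) -> (row=1, col=1)
  L (left): (row=1, col=1) -> (row=1, col=0)
  D (down): (row=1, col=0) -> (row=2, col=0)
  D (down): (row=2, col=0) -> (row=3, col=0)
Final: (row=3, col=0)

Answer: Final position: (row=3, col=0)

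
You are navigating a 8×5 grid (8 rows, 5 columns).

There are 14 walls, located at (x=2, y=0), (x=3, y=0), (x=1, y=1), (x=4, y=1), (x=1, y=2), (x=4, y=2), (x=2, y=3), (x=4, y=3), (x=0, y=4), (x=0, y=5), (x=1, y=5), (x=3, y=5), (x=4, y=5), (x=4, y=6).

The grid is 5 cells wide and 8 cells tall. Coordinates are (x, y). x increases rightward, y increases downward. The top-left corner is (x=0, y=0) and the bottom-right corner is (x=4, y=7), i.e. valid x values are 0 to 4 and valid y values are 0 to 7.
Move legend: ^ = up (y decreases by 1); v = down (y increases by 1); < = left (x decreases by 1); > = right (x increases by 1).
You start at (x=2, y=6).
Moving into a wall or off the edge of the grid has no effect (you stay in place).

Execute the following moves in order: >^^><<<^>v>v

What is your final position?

Start: (x=2, y=6)
  > (right): (x=2, y=6) -> (x=3, y=6)
  ^ (up): blocked, stay at (x=3, y=6)
  ^ (up): blocked, stay at (x=3, y=6)
  > (right): blocked, stay at (x=3, y=6)
  < (left): (x=3, y=6) -> (x=2, y=6)
  < (left): (x=2, y=6) -> (x=1, y=6)
  < (left): (x=1, y=6) -> (x=0, y=6)
  ^ (up): blocked, stay at (x=0, y=6)
  > (right): (x=0, y=6) -> (x=1, y=6)
  v (down): (x=1, y=6) -> (x=1, y=7)
  > (right): (x=1, y=7) -> (x=2, y=7)
  v (down): blocked, stay at (x=2, y=7)
Final: (x=2, y=7)

Answer: Final position: (x=2, y=7)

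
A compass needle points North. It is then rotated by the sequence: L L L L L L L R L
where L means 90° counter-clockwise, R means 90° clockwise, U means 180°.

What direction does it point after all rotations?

Start: North
  L (left (90° counter-clockwise)) -> West
  L (left (90° counter-clockwise)) -> South
  L (left (90° counter-clockwise)) -> East
  L (left (90° counter-clockwise)) -> North
  L (left (90° counter-clockwise)) -> West
  L (left (90° counter-clockwise)) -> South
  L (left (90° counter-clockwise)) -> East
  R (right (90° clockwise)) -> South
  L (left (90° counter-clockwise)) -> East
Final: East

Answer: Final heading: East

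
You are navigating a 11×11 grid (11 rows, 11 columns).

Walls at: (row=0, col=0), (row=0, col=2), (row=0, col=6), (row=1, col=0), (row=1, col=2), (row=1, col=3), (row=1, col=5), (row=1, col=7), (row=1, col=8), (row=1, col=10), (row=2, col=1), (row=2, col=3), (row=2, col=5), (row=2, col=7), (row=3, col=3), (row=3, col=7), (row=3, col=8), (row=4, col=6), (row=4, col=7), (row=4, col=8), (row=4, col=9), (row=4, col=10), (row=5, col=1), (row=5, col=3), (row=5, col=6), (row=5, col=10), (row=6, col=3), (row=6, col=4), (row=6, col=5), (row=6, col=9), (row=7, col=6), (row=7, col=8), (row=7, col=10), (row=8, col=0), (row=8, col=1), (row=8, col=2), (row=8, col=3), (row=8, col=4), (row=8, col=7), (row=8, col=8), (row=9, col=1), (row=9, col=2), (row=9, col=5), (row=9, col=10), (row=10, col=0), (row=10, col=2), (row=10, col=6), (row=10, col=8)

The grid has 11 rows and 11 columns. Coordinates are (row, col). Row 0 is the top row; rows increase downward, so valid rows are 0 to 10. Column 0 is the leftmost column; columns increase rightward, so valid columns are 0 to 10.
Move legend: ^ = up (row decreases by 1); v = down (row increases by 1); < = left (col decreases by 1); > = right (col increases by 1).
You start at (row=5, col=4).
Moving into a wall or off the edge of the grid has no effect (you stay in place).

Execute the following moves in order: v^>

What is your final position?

Answer: Final position: (row=4, col=5)

Derivation:
Start: (row=5, col=4)
  v (down): blocked, stay at (row=5, col=4)
  ^ (up): (row=5, col=4) -> (row=4, col=4)
  > (right): (row=4, col=4) -> (row=4, col=5)
Final: (row=4, col=5)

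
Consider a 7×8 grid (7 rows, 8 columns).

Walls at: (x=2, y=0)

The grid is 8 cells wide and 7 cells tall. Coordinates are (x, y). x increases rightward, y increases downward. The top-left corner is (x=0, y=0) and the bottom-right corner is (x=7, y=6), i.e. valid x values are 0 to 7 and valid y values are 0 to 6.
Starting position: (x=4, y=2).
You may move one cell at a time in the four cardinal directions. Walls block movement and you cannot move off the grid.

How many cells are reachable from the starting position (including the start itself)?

BFS flood-fill from (x=4, y=2):
  Distance 0: (x=4, y=2)
  Distance 1: (x=4, y=1), (x=3, y=2), (x=5, y=2), (x=4, y=3)
  Distance 2: (x=4, y=0), (x=3, y=1), (x=5, y=1), (x=2, y=2), (x=6, y=2), (x=3, y=3), (x=5, y=3), (x=4, y=4)
  Distance 3: (x=3, y=0), (x=5, y=0), (x=2, y=1), (x=6, y=1), (x=1, y=2), (x=7, y=2), (x=2, y=3), (x=6, y=3), (x=3, y=4), (x=5, y=4), (x=4, y=5)
  Distance 4: (x=6, y=0), (x=1, y=1), (x=7, y=1), (x=0, y=2), (x=1, y=3), (x=7, y=3), (x=2, y=4), (x=6, y=4), (x=3, y=5), (x=5, y=5), (x=4, y=6)
  Distance 5: (x=1, y=0), (x=7, y=0), (x=0, y=1), (x=0, y=3), (x=1, y=4), (x=7, y=4), (x=2, y=5), (x=6, y=5), (x=3, y=6), (x=5, y=6)
  Distance 6: (x=0, y=0), (x=0, y=4), (x=1, y=5), (x=7, y=5), (x=2, y=6), (x=6, y=6)
  Distance 7: (x=0, y=5), (x=1, y=6), (x=7, y=6)
  Distance 8: (x=0, y=6)
Total reachable: 55 (grid has 55 open cells total)

Answer: Reachable cells: 55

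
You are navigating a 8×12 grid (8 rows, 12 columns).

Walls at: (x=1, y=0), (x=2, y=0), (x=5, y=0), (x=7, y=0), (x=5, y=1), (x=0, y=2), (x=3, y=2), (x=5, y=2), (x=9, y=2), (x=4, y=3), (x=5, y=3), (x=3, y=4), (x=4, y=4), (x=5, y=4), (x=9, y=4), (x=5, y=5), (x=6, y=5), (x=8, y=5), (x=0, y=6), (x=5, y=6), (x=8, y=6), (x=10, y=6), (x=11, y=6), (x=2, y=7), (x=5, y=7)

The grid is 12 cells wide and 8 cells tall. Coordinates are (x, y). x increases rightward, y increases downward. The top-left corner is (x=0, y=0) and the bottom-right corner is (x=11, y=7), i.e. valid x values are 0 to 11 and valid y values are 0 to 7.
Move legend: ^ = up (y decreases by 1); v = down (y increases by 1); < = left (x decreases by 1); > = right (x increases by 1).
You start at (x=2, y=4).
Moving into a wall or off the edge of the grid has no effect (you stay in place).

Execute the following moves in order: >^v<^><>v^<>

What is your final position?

Start: (x=2, y=4)
  > (right): blocked, stay at (x=2, y=4)
  ^ (up): (x=2, y=4) -> (x=2, y=3)
  v (down): (x=2, y=3) -> (x=2, y=4)
  < (left): (x=2, y=4) -> (x=1, y=4)
  ^ (up): (x=1, y=4) -> (x=1, y=3)
  > (right): (x=1, y=3) -> (x=2, y=3)
  < (left): (x=2, y=3) -> (x=1, y=3)
  > (right): (x=1, y=3) -> (x=2, y=3)
  v (down): (x=2, y=3) -> (x=2, y=4)
  ^ (up): (x=2, y=4) -> (x=2, y=3)
  < (left): (x=2, y=3) -> (x=1, y=3)
  > (right): (x=1, y=3) -> (x=2, y=3)
Final: (x=2, y=3)

Answer: Final position: (x=2, y=3)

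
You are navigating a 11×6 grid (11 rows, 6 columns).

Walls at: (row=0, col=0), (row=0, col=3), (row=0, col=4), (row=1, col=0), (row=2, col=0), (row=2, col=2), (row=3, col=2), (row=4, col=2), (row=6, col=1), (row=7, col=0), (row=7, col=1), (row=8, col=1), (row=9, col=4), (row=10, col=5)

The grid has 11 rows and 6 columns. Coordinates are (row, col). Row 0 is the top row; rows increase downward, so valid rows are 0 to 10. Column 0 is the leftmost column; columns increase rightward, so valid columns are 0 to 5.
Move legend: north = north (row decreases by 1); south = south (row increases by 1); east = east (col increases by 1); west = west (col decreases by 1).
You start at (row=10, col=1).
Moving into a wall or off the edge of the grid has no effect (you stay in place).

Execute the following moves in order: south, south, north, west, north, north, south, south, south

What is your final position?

Answer: Final position: (row=10, col=0)

Derivation:
Start: (row=10, col=1)
  south (south): blocked, stay at (row=10, col=1)
  south (south): blocked, stay at (row=10, col=1)
  north (north): (row=10, col=1) -> (row=9, col=1)
  west (west): (row=9, col=1) -> (row=9, col=0)
  north (north): (row=9, col=0) -> (row=8, col=0)
  north (north): blocked, stay at (row=8, col=0)
  south (south): (row=8, col=0) -> (row=9, col=0)
  south (south): (row=9, col=0) -> (row=10, col=0)
  south (south): blocked, stay at (row=10, col=0)
Final: (row=10, col=0)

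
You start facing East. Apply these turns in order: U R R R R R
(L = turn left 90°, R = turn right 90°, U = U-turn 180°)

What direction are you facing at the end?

Answer: Final heading: North

Derivation:
Start: East
  U (U-turn (180°)) -> West
  R (right (90° clockwise)) -> North
  R (right (90° clockwise)) -> East
  R (right (90° clockwise)) -> South
  R (right (90° clockwise)) -> West
  R (right (90° clockwise)) -> North
Final: North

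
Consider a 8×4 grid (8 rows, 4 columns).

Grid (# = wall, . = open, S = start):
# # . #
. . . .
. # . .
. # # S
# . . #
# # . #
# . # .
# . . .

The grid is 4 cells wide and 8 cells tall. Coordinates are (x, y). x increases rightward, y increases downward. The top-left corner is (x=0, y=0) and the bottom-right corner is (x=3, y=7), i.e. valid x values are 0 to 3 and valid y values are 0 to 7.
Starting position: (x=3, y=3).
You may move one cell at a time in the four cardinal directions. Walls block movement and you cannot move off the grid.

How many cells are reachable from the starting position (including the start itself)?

Answer: Reachable cells: 10

Derivation:
BFS flood-fill from (x=3, y=3):
  Distance 0: (x=3, y=3)
  Distance 1: (x=3, y=2)
  Distance 2: (x=3, y=1), (x=2, y=2)
  Distance 3: (x=2, y=1)
  Distance 4: (x=2, y=0), (x=1, y=1)
  Distance 5: (x=0, y=1)
  Distance 6: (x=0, y=2)
  Distance 7: (x=0, y=3)
Total reachable: 10 (grid has 18 open cells total)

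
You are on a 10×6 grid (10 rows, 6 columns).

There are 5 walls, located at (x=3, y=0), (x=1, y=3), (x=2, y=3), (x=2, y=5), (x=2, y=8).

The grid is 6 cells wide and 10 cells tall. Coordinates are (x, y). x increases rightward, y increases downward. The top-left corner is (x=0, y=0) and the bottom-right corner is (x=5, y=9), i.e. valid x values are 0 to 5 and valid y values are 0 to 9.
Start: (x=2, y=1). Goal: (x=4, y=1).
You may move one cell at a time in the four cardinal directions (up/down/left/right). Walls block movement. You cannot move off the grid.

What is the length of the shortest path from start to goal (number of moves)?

Answer: Shortest path length: 2

Derivation:
BFS from (x=2, y=1) until reaching (x=4, y=1):
  Distance 0: (x=2, y=1)
  Distance 1: (x=2, y=0), (x=1, y=1), (x=3, y=1), (x=2, y=2)
  Distance 2: (x=1, y=0), (x=0, y=1), (x=4, y=1), (x=1, y=2), (x=3, y=2)  <- goal reached here
One shortest path (2 moves): (x=2, y=1) -> (x=3, y=1) -> (x=4, y=1)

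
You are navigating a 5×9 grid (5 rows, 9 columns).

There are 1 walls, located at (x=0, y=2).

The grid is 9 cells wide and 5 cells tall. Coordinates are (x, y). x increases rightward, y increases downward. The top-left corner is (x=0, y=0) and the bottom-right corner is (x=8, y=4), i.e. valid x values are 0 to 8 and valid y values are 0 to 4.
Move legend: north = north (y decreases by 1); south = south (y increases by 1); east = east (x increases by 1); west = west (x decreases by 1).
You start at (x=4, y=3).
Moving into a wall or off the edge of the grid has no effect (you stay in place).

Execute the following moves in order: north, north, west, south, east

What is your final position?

Start: (x=4, y=3)
  north (north): (x=4, y=3) -> (x=4, y=2)
  north (north): (x=4, y=2) -> (x=4, y=1)
  west (west): (x=4, y=1) -> (x=3, y=1)
  south (south): (x=3, y=1) -> (x=3, y=2)
  east (east): (x=3, y=2) -> (x=4, y=2)
Final: (x=4, y=2)

Answer: Final position: (x=4, y=2)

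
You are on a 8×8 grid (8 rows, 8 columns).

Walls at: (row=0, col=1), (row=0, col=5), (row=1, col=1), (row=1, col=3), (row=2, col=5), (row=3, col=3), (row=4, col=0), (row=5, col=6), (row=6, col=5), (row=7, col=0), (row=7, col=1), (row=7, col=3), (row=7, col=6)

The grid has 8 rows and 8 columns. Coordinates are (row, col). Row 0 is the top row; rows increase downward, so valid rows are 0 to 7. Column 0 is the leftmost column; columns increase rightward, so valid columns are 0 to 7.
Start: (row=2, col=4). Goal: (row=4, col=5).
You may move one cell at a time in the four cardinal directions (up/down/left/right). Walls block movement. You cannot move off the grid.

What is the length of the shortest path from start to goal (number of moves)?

Answer: Shortest path length: 3

Derivation:
BFS from (row=2, col=4) until reaching (row=4, col=5):
  Distance 0: (row=2, col=4)
  Distance 1: (row=1, col=4), (row=2, col=3), (row=3, col=4)
  Distance 2: (row=0, col=4), (row=1, col=5), (row=2, col=2), (row=3, col=5), (row=4, col=4)
  Distance 3: (row=0, col=3), (row=1, col=2), (row=1, col=6), (row=2, col=1), (row=3, col=2), (row=3, col=6), (row=4, col=3), (row=4, col=5), (row=5, col=4)  <- goal reached here
One shortest path (3 moves): (row=2, col=4) -> (row=3, col=4) -> (row=3, col=5) -> (row=4, col=5)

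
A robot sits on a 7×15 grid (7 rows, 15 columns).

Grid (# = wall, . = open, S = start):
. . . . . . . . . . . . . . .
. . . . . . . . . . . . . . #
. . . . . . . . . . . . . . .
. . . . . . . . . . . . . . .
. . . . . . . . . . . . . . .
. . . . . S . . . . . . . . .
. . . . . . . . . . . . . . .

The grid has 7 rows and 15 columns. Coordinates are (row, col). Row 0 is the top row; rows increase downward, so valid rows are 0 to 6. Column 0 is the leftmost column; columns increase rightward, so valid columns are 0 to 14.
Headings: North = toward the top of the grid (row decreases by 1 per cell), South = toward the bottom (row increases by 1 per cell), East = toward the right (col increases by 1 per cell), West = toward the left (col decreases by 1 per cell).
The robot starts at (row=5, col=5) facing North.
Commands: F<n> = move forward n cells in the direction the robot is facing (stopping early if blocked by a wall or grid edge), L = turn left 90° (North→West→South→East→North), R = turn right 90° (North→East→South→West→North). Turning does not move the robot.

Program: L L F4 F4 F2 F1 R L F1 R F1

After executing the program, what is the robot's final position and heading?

Start: (row=5, col=5), facing North
  L: turn left, now facing West
  L: turn left, now facing South
  F4: move forward 1/4 (blocked), now at (row=6, col=5)
  F4: move forward 0/4 (blocked), now at (row=6, col=5)
  F2: move forward 0/2 (blocked), now at (row=6, col=5)
  F1: move forward 0/1 (blocked), now at (row=6, col=5)
  R: turn right, now facing West
  L: turn left, now facing South
  F1: move forward 0/1 (blocked), now at (row=6, col=5)
  R: turn right, now facing West
  F1: move forward 1, now at (row=6, col=4)
Final: (row=6, col=4), facing West

Answer: Final position: (row=6, col=4), facing West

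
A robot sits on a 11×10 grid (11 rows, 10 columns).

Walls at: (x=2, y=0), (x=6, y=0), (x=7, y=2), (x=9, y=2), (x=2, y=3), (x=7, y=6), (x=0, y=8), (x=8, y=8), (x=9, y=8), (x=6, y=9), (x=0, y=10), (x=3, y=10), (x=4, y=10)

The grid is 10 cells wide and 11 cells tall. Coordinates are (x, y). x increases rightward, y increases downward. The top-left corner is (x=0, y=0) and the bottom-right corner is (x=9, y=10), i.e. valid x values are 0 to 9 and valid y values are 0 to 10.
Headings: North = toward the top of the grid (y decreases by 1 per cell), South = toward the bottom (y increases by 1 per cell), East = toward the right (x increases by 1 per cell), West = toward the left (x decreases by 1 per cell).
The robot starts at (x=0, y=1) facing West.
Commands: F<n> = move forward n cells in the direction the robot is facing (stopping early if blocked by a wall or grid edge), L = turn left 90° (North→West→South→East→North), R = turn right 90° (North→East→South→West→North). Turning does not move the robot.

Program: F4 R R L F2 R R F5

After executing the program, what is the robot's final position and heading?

Start: (x=0, y=1), facing West
  F4: move forward 0/4 (blocked), now at (x=0, y=1)
  R: turn right, now facing North
  R: turn right, now facing East
  L: turn left, now facing North
  F2: move forward 1/2 (blocked), now at (x=0, y=0)
  R: turn right, now facing East
  R: turn right, now facing South
  F5: move forward 5, now at (x=0, y=5)
Final: (x=0, y=5), facing South

Answer: Final position: (x=0, y=5), facing South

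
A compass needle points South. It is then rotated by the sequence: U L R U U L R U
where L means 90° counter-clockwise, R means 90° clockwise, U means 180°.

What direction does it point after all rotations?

Answer: Final heading: South

Derivation:
Start: South
  U (U-turn (180°)) -> North
  L (left (90° counter-clockwise)) -> West
  R (right (90° clockwise)) -> North
  U (U-turn (180°)) -> South
  U (U-turn (180°)) -> North
  L (left (90° counter-clockwise)) -> West
  R (right (90° clockwise)) -> North
  U (U-turn (180°)) -> South
Final: South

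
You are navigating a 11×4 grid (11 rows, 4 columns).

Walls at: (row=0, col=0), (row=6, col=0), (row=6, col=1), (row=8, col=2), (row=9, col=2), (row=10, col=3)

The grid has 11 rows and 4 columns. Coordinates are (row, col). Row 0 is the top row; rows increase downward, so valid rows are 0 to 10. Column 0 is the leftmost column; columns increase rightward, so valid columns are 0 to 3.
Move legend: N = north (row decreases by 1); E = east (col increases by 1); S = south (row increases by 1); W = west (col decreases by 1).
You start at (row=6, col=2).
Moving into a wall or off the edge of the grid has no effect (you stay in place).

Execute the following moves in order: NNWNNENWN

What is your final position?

Answer: Final position: (row=0, col=1)

Derivation:
Start: (row=6, col=2)
  N (north): (row=6, col=2) -> (row=5, col=2)
  N (north): (row=5, col=2) -> (row=4, col=2)
  W (west): (row=4, col=2) -> (row=4, col=1)
  N (north): (row=4, col=1) -> (row=3, col=1)
  N (north): (row=3, col=1) -> (row=2, col=1)
  E (east): (row=2, col=1) -> (row=2, col=2)
  N (north): (row=2, col=2) -> (row=1, col=2)
  W (west): (row=1, col=2) -> (row=1, col=1)
  N (north): (row=1, col=1) -> (row=0, col=1)
Final: (row=0, col=1)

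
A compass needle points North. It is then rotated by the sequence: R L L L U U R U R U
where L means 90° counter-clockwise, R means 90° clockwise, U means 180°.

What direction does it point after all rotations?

Start: North
  R (right (90° clockwise)) -> East
  L (left (90° counter-clockwise)) -> North
  L (left (90° counter-clockwise)) -> West
  L (left (90° counter-clockwise)) -> South
  U (U-turn (180°)) -> North
  U (U-turn (180°)) -> South
  R (right (90° clockwise)) -> West
  U (U-turn (180°)) -> East
  R (right (90° clockwise)) -> South
  U (U-turn (180°)) -> North
Final: North

Answer: Final heading: North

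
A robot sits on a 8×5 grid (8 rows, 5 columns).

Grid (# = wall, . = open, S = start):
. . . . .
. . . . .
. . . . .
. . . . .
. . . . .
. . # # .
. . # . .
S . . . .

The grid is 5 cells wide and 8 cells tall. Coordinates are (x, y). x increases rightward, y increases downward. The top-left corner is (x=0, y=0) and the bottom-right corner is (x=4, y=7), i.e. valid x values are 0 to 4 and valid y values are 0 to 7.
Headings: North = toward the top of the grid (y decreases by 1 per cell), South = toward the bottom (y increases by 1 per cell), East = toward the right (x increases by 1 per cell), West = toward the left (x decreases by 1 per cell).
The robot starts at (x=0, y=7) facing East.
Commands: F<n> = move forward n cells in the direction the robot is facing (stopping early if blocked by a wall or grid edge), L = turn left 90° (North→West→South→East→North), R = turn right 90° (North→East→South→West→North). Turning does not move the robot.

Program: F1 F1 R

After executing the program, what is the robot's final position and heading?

Start: (x=0, y=7), facing East
  F1: move forward 1, now at (x=1, y=7)
  F1: move forward 1, now at (x=2, y=7)
  R: turn right, now facing South
Final: (x=2, y=7), facing South

Answer: Final position: (x=2, y=7), facing South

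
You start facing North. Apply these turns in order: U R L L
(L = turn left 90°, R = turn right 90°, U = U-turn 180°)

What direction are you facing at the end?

Answer: Final heading: East

Derivation:
Start: North
  U (U-turn (180°)) -> South
  R (right (90° clockwise)) -> West
  L (left (90° counter-clockwise)) -> South
  L (left (90° counter-clockwise)) -> East
Final: East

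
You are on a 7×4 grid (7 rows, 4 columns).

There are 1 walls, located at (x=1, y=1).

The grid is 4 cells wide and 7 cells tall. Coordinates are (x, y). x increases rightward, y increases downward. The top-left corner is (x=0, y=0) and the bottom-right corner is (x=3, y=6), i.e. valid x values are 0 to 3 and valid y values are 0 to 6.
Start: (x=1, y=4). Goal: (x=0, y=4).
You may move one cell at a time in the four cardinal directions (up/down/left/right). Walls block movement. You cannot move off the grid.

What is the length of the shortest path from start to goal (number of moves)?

BFS from (x=1, y=4) until reaching (x=0, y=4):
  Distance 0: (x=1, y=4)
  Distance 1: (x=1, y=3), (x=0, y=4), (x=2, y=4), (x=1, y=5)  <- goal reached here
One shortest path (1 moves): (x=1, y=4) -> (x=0, y=4)

Answer: Shortest path length: 1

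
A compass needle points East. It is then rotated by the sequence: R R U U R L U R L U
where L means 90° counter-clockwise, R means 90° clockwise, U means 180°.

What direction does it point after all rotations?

Answer: Final heading: West

Derivation:
Start: East
  R (right (90° clockwise)) -> South
  R (right (90° clockwise)) -> West
  U (U-turn (180°)) -> East
  U (U-turn (180°)) -> West
  R (right (90° clockwise)) -> North
  L (left (90° counter-clockwise)) -> West
  U (U-turn (180°)) -> East
  R (right (90° clockwise)) -> South
  L (left (90° counter-clockwise)) -> East
  U (U-turn (180°)) -> West
Final: West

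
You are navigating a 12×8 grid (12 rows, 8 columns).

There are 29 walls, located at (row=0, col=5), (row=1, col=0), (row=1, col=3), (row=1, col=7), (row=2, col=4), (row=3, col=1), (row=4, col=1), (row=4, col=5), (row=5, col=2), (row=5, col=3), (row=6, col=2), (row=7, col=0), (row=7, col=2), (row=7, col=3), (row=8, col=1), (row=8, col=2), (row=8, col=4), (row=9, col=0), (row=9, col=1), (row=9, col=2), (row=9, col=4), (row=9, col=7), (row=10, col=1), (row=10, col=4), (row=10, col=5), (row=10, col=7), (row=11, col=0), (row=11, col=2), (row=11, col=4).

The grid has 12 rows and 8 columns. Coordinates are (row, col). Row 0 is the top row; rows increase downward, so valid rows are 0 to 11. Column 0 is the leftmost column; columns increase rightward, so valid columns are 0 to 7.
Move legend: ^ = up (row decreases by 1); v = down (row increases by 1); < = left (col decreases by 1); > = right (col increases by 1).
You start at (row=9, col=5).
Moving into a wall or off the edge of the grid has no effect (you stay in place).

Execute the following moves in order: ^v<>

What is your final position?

Answer: Final position: (row=9, col=6)

Derivation:
Start: (row=9, col=5)
  ^ (up): (row=9, col=5) -> (row=8, col=5)
  v (down): (row=8, col=5) -> (row=9, col=5)
  < (left): blocked, stay at (row=9, col=5)
  > (right): (row=9, col=5) -> (row=9, col=6)
Final: (row=9, col=6)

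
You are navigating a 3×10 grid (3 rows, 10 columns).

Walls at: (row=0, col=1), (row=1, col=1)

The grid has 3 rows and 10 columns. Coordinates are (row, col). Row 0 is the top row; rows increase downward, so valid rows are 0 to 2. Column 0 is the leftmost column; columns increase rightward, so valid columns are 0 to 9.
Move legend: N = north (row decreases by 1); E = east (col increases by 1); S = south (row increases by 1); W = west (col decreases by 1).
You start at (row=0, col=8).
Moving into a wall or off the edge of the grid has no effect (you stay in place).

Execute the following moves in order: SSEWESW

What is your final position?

Start: (row=0, col=8)
  S (south): (row=0, col=8) -> (row=1, col=8)
  S (south): (row=1, col=8) -> (row=2, col=8)
  E (east): (row=2, col=8) -> (row=2, col=9)
  W (west): (row=2, col=9) -> (row=2, col=8)
  E (east): (row=2, col=8) -> (row=2, col=9)
  S (south): blocked, stay at (row=2, col=9)
  W (west): (row=2, col=9) -> (row=2, col=8)
Final: (row=2, col=8)

Answer: Final position: (row=2, col=8)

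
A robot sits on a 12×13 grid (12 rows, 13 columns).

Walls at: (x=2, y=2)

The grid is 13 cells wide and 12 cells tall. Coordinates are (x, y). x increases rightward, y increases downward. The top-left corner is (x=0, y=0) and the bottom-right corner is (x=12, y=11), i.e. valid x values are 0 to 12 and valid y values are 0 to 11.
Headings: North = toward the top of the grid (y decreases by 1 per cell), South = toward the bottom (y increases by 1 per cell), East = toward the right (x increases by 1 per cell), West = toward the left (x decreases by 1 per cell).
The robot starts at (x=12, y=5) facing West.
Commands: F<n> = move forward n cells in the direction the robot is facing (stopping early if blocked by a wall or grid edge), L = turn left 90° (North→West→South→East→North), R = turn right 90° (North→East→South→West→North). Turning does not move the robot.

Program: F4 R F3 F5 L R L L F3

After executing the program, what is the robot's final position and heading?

Start: (x=12, y=5), facing West
  F4: move forward 4, now at (x=8, y=5)
  R: turn right, now facing North
  F3: move forward 3, now at (x=8, y=2)
  F5: move forward 2/5 (blocked), now at (x=8, y=0)
  L: turn left, now facing West
  R: turn right, now facing North
  L: turn left, now facing West
  L: turn left, now facing South
  F3: move forward 3, now at (x=8, y=3)
Final: (x=8, y=3), facing South

Answer: Final position: (x=8, y=3), facing South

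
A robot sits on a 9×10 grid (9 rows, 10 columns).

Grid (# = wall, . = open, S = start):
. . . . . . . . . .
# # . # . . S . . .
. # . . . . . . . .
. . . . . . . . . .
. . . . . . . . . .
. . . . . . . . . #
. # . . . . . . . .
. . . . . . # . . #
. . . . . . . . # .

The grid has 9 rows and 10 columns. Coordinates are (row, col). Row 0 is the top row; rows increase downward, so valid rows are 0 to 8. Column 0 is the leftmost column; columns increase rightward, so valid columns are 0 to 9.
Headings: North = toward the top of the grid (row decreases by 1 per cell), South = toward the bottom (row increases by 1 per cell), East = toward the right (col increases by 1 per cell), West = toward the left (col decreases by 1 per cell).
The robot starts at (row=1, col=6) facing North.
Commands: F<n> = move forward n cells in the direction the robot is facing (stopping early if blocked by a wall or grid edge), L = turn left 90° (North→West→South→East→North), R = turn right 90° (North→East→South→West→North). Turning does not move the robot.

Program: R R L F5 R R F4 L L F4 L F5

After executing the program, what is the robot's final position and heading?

Start: (row=1, col=6), facing North
  R: turn right, now facing East
  R: turn right, now facing South
  L: turn left, now facing East
  F5: move forward 3/5 (blocked), now at (row=1, col=9)
  R: turn right, now facing South
  R: turn right, now facing West
  F4: move forward 4, now at (row=1, col=5)
  L: turn left, now facing South
  L: turn left, now facing East
  F4: move forward 4, now at (row=1, col=9)
  L: turn left, now facing North
  F5: move forward 1/5 (blocked), now at (row=0, col=9)
Final: (row=0, col=9), facing North

Answer: Final position: (row=0, col=9), facing North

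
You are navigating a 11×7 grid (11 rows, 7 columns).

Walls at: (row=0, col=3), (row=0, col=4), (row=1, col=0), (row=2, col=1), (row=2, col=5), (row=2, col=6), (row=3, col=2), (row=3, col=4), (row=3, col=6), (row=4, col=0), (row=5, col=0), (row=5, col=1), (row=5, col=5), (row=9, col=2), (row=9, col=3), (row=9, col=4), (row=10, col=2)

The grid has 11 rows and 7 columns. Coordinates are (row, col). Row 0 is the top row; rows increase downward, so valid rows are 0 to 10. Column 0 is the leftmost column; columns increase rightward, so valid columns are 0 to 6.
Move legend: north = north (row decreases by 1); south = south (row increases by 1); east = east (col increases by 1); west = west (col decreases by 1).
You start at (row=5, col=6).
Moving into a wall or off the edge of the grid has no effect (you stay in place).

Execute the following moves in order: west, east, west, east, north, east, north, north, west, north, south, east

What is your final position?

Answer: Final position: (row=4, col=6)

Derivation:
Start: (row=5, col=6)
  west (west): blocked, stay at (row=5, col=6)
  east (east): blocked, stay at (row=5, col=6)
  west (west): blocked, stay at (row=5, col=6)
  east (east): blocked, stay at (row=5, col=6)
  north (north): (row=5, col=6) -> (row=4, col=6)
  east (east): blocked, stay at (row=4, col=6)
  north (north): blocked, stay at (row=4, col=6)
  north (north): blocked, stay at (row=4, col=6)
  west (west): (row=4, col=6) -> (row=4, col=5)
  north (north): (row=4, col=5) -> (row=3, col=5)
  south (south): (row=3, col=5) -> (row=4, col=5)
  east (east): (row=4, col=5) -> (row=4, col=6)
Final: (row=4, col=6)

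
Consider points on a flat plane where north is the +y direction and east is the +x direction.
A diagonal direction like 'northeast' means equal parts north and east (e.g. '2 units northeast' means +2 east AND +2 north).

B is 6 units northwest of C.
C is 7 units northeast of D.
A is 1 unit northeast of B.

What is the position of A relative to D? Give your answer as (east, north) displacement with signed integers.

Place D at the origin (east=0, north=0).
  C is 7 units northeast of D: delta (east=+7, north=+7); C at (east=7, north=7).
  B is 6 units northwest of C: delta (east=-6, north=+6); B at (east=1, north=13).
  A is 1 unit northeast of B: delta (east=+1, north=+1); A at (east=2, north=14).
Therefore A relative to D: (east=2, north=14).

Answer: A is at (east=2, north=14) relative to D.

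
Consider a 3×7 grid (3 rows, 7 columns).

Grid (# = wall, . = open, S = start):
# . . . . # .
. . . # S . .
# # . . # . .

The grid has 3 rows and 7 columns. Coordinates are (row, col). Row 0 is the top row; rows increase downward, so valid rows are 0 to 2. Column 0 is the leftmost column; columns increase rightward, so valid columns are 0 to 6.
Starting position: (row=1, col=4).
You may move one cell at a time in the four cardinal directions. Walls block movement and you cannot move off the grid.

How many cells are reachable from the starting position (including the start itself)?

Answer: Reachable cells: 15

Derivation:
BFS flood-fill from (row=1, col=4):
  Distance 0: (row=1, col=4)
  Distance 1: (row=0, col=4), (row=1, col=5)
  Distance 2: (row=0, col=3), (row=1, col=6), (row=2, col=5)
  Distance 3: (row=0, col=2), (row=0, col=6), (row=2, col=6)
  Distance 4: (row=0, col=1), (row=1, col=2)
  Distance 5: (row=1, col=1), (row=2, col=2)
  Distance 6: (row=1, col=0), (row=2, col=3)
Total reachable: 15 (grid has 15 open cells total)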